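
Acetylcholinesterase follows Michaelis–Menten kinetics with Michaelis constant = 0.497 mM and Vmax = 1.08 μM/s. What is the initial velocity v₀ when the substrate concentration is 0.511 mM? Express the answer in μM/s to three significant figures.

0.548 μM/s

[S]/(Km+[S]) = 0.511/1.008 = 0.5069, the fractional saturation.
v = 0.5069 × Vmax = 0.5069 × 1.08 = 0.548 μM/s.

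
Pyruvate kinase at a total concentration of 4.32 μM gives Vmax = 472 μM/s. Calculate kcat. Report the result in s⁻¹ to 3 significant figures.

109 s⁻¹

kcat = Vmax/[E]total = 472 μM/s / 4.32 μM = 109 s⁻¹.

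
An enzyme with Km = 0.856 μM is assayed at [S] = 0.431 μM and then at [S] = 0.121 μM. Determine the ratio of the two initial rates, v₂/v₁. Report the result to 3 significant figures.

Since Vmax cancels, v₂/v₁ = [S]₂(Km+[S]₁) / [S]₁(Km+[S]₂).
= 0.121×(0.856+0.431) / (0.431×(0.856+0.121)) = 0.1557/0.4211 = 0.370.

0.370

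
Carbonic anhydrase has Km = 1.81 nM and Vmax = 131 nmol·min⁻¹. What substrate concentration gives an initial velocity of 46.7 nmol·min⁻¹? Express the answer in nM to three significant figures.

Rearranging v = Vmax[S]/(Km+[S]) gives [S] = Km·v/(Vmax − v).
[S] = 1.81 × 46.7 / (131 − 46.7) = 84.53/84.30 = 1.00 nM.

1.00 nM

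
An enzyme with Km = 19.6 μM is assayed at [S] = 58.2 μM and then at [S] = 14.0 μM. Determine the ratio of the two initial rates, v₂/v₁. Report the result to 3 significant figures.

The fractional saturations are [S]/(Km+[S]) = 58.2/77.80 = 0.7481 and 14.0/33.60 = 0.4167.
v₂/v₁ is just their ratio: 0.4167/0.7481 = 0.557.

0.557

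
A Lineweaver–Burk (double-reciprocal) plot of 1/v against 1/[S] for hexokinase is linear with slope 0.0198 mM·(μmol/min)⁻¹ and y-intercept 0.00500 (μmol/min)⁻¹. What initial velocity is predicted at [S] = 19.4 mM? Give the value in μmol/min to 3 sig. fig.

The y-intercept is 1/Vmax, so Vmax = 1/0.00500 = 200 μmol/min.
The slope is Km/Vmax, so Km = 0.0198 × 200 = 3.96 mM.
Then v = 200 × 19.4/(3.96 + 19.4) = 166 μmol/min.

166 μmol/min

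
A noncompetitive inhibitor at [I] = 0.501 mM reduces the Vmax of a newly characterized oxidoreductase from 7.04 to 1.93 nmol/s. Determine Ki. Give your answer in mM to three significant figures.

Noncompetitive: Vmax,app = Vmax/α with α = 1 + [I]/Ki.
α = Vmax/Vmax,app = 7.04/1.93 = 3.648.
Ki = [I]/(α − 1) = 0.501/2.648 = 0.189 mM.

0.189 mM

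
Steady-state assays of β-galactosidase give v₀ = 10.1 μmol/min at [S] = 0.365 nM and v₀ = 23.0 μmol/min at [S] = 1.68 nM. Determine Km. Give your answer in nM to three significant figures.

From v = Vmax[S]/(Km+[S]), each point gives Vmax = v(Km+[S])/[S].
Equating: 10.1(Km+0.365)/0.365 = 23.0(Km+1.68)/1.68.
27.67·Km + 10.1 = 13.69·Km + 23.0, so (27.67 − 13.69)·Km = 23.0 − 10.1.
Km = 12.90/13.98 = 0.923 nM; then Vmax = 10.1(0.923+0.365)/0.365 = 35.6 μmol/min.

0.923 nM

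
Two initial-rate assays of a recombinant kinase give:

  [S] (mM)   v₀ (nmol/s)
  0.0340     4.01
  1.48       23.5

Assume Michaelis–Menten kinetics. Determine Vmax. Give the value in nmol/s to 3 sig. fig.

In reciprocal form, 1/v = (Km/Vmax)·(1/[S]) + 1/Vmax. The two points give (1/[S], 1/v) = (29.41, 0.2494) and (0.6757, 0.04255).
Slope = (0.2494 − 0.04255)/(29.41 − 0.6757) = 0.007197; intercept = 0.2494 − 0.007197×29.41 = 0.03769.
Vmax = 1/intercept = 26.5 nmol/s; Km = slope × Vmax = 0.007197 × 26.5 = 0.191 mM.

26.5 nmol/s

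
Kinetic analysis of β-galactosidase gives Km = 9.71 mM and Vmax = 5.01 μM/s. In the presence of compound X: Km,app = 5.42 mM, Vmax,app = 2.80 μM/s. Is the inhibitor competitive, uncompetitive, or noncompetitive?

Both Km and Vmax decrease by the same factor (~1.79-fold) — characteristic of uncompetitive inhibition.

uncompetitive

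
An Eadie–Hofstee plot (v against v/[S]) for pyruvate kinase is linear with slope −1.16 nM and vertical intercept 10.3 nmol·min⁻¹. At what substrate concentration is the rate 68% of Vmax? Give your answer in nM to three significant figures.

2.47 nM

The Eadie–Hofstee slope gives Km = 1.16 nM (slope = −Km).
v/Vmax = [S]/(Km+[S]) = 0.68 ⇒ [S] = Km·0.68/(1−0.68) = 1.16 × 2.125 = 2.47 nM.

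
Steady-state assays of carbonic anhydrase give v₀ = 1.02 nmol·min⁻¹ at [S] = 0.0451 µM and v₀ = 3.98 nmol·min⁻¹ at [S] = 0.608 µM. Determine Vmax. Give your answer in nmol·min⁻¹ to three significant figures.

5.19 nmol·min⁻¹

From v = Vmax[S]/(Km+[S]), each point gives Vmax = v(Km+[S])/[S].
Equating: 1.02(Km+0.0451)/0.0451 = 3.98(Km+0.608)/0.608.
22.62·Km + 1.02 = 6.546·Km + 3.98, so (22.62 − 6.546)·Km = 3.98 − 1.02.
Km = 2.960/16.07 = 0.184 µM; then Vmax = 1.02(0.184+0.0451)/0.0451 = 5.19 nmol·min⁻¹.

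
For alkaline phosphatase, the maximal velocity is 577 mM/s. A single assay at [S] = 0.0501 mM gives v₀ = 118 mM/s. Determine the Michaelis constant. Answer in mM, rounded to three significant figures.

0.195 mM

v/Vmax = 118/577 = 0.2045 = [S]/(Km+[S]).
So Km + [S] = [S]/0.2045 = 0.2450 mM, giving Km = 0.2450 − 0.0501 = 0.195 mM.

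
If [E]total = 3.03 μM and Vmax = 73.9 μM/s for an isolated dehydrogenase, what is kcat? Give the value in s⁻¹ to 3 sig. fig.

kcat = Vmax/[E]total = 73.9 μM/s / 3.03 μM = 24.4 s⁻¹.

24.4 s⁻¹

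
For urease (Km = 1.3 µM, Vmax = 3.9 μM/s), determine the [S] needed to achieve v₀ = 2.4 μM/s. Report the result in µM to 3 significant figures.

2.08 µM

The required fractional saturation is v/Vmax = 2.4/3.9 = 0.6154.
Then [S]/(Km+[S]) = 0.6154 ⇒ [S] = 1.3 × 0.6154/(1 − 0.6154) = 2.08 µM.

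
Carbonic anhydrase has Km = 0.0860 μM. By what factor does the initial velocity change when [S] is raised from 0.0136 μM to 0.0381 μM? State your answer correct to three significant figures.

Since Vmax cancels, v₂/v₁ = [S]₂(Km+[S]₁) / [S]₁(Km+[S]₂).
= 0.0381×(0.0860+0.0136) / (0.0136×(0.0860+0.0381)) = 0.003795/0.001688 = 2.25.

2.25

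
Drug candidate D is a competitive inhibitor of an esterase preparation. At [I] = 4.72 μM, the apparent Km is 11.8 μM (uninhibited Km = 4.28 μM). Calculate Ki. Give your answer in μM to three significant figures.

Competitive: Km,app = α·Km with α = 1 + [I]/Ki.
α = Km,app/Km = 11.8/4.28 = 2.757.
Ki = [I]/(α − 1) = 4.72/1.757 = 2.69 μM.

2.69 μM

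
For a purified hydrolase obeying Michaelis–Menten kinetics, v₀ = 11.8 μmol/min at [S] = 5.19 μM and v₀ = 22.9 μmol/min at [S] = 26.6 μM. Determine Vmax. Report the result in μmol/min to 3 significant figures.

29.7 μmol/min

In reciprocal form, 1/v = (Km/Vmax)·(1/[S]) + 1/Vmax. The two points give (1/[S], 1/v) = (0.1927, 0.08475) and (0.03759, 0.04367).
Slope = (0.08475 − 0.04367)/(0.1927 − 0.03759) = 0.2649; intercept = 0.08475 − 0.2649×0.1927 = 0.03371.
Vmax = 1/intercept = 29.7 μmol/min; Km = slope × Vmax = 0.2649 × 29.7 = 7.86 μM.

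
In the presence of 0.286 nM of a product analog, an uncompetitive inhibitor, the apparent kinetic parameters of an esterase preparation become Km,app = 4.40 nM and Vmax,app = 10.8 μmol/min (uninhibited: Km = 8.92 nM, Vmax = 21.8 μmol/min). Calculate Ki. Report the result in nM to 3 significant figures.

Uncompetitive: Vmax,app = Vmax/α (and Km,app = Km/α) with α = 1 + [I]/Ki.
α = Vmax/Vmax,app = 21.8/10.8 = 2.019.
Ki = [I]/(α − 1) = 0.286/1.019 = 0.281 nM.

0.281 nM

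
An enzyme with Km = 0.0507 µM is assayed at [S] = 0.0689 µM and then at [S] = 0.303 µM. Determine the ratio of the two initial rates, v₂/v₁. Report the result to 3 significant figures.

The fractional saturations are [S]/(Km+[S]) = 0.0689/0.1196 = 0.5761 and 0.303/0.3537 = 0.8567.
v₂/v₁ is just their ratio: 0.8567/0.5761 = 1.49.

1.49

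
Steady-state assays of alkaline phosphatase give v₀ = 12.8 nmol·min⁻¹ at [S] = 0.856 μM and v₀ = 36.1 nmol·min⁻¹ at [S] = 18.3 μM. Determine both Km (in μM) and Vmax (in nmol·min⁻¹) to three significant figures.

Km = 1.79 μM; Vmax = 39.6 nmol·min⁻¹

In reciprocal form, 1/v = (Km/Vmax)·(1/[S]) + 1/Vmax. The two points give (1/[S], 1/v) = (1.168, 0.07812) and (0.05464, 0.02770).
Slope = (0.07812 − 0.02770)/(1.168 − 0.05464) = 0.04528; intercept = 0.07812 − 0.04528×1.168 = 0.02523.
Vmax = 1/intercept = 39.6 nmol·min⁻¹; Km = slope × Vmax = 0.04528 × 39.6 = 1.79 μM.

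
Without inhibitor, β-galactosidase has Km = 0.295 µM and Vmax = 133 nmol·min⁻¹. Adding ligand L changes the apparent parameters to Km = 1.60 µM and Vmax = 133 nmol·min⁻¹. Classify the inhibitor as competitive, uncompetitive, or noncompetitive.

competitive

Km increases (0.295 → 1.60 µM) while Vmax is unchanged — the hallmark of competitive inhibition.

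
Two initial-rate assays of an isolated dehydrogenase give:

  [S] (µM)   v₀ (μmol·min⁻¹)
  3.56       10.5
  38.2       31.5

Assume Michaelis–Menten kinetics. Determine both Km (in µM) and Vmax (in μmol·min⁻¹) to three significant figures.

From v = Vmax[S]/(Km+[S]), each point gives Vmax = v(Km+[S])/[S].
Equating: 10.5(Km+3.56)/3.56 = 31.5(Km+38.2)/38.2.
2.949·Km + 10.5 = 0.8246·Km + 31.5, so (2.949 − 0.8246)·Km = 31.5 − 10.5.
Km = 21.00/2.125 = 9.88 µM; then Vmax = 10.5(9.88+3.56)/3.56 = 39.6 μmol·min⁻¹.

Km = 9.88 µM; Vmax = 39.6 μmol·min⁻¹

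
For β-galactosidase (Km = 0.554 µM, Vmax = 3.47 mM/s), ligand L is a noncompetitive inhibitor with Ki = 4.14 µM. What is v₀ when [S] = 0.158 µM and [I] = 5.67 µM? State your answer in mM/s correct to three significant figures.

0.325 mM/s

With α = 1 + [I]/Ki = 1 + 5.67/4.14 = 2.370, the noncompetitive rate law is v = (Vmax/α)·[S] / (Km + [S]).
v = (3.47/2.370)×0.158 / (0.554 + 0.158) = 0.2314/0.7120 = 0.325 mM/s.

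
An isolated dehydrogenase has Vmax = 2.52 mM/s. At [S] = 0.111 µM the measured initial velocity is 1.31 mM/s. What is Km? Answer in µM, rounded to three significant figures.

From v = Vmax[S]/(Km+[S]), Km = [S](Vmax − v)/v.
Km = 0.111 × (2.52 − 1.31) / 1.31 = 0.1343/1.31 = 0.103 µM.

0.103 µM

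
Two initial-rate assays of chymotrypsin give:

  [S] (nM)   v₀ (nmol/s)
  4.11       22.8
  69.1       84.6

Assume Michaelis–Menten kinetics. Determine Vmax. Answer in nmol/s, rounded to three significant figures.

102 nmol/s

From v = Vmax[S]/(Km+[S]), each point gives Vmax = v(Km+[S])/[S].
Equating: 22.8(Km+4.11)/4.11 = 84.6(Km+69.1)/69.1.
5.547·Km + 22.8 = 1.224·Km + 84.6, so (5.547 − 1.224)·Km = 84.6 − 22.8.
Km = 61.80/4.323 = 14.3 nM; then Vmax = 22.8(14.3+4.11)/4.11 = 102 nmol/s.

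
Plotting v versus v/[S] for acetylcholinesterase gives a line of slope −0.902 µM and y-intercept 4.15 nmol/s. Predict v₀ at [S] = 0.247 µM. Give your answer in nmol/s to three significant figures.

In the Eadie–Hofstee form v = Vmax − Km·(v/[S]), the slope is −Km and the intercept is Vmax, so Km = 0.902 µM and Vmax = 4.15 nmol/s.
v = 4.15 × 0.247/(0.902 + 0.247) = 0.892 nmol/s.

0.892 nmol/s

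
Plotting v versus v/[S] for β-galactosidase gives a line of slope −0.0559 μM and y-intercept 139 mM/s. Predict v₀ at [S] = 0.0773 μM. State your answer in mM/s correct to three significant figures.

In the Eadie–Hofstee form v = Vmax − Km·(v/[S]), the slope is −Km and the intercept is Vmax, so Km = 0.0559 μM and Vmax = 139 mM/s.
v = 139 × 0.0773/(0.0559 + 0.0773) = 80.7 mM/s.

80.7 mM/s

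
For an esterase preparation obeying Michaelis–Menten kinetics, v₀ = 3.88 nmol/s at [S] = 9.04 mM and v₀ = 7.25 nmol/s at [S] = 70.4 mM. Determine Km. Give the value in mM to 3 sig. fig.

10.3 mM

From v = Vmax[S]/(Km+[S]), each point gives Vmax = v(Km+[S])/[S].
Equating: 3.88(Km+9.04)/9.04 = 7.25(Km+70.4)/70.4.
0.4292·Km + 3.88 = 0.1030·Km + 7.25, so (0.4292 − 0.1030)·Km = 7.25 − 3.88.
Km = 3.370/0.3262 = 10.3 mM; then Vmax = 3.88(10.3+9.04)/9.04 = 8.31 nmol/s.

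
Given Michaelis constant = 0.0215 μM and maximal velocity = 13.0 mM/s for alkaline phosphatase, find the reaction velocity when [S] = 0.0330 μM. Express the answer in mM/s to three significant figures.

7.87 mM/s

[S]/(Km+[S]) = 0.0330/0.05450 = 0.6055, the fractional saturation.
v = 0.6055 × Vmax = 0.6055 × 13.0 = 7.87 mM/s.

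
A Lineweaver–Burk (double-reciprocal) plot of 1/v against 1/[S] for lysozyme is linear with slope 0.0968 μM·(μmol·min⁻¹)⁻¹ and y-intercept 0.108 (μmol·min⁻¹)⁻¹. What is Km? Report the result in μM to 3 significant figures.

y-intercept = 1/Vmax ⇒ Vmax = 9.26 μmol·min⁻¹; slope = Km/Vmax ⇒ Km = slope × Vmax.
Km = 0.0968 × 9.26 = 0.896 μM.

0.896 μM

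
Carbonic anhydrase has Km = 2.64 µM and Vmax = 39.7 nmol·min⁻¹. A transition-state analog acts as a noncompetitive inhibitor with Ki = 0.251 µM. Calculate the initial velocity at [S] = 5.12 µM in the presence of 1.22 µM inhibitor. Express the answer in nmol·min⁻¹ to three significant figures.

α = 1 + [I]/Ki = 1 + 1.22/0.251 = 5.861.
For a noncompetitive inhibitor, Vmax is reduced to Vmax/α while Km is unchanged: Km,app = 2.64 µM, Vmax,app = 6.77 nmol·min⁻¹.
v = Vmax,app·[S]/(Km,app + [S]) = 6.77 × 5.12/(2.64 + 5.12) = 4.47 nmol·min⁻¹.

4.47 nmol·min⁻¹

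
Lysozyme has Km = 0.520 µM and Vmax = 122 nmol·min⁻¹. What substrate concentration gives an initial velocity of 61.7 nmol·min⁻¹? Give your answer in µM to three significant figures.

Rearranging v = Vmax[S]/(Km+[S]) gives [S] = Km·v/(Vmax − v).
[S] = 0.520 × 61.7 / (122 − 61.7) = 32.08/60.30 = 0.532 µM.

0.532 µM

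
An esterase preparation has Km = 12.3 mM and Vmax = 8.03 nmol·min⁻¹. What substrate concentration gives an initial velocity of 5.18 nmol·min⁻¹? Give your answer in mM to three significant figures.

22.4 mM

Rearranging v = Vmax[S]/(Km+[S]) gives [S] = Km·v/(Vmax − v).
[S] = 12.3 × 5.18 / (8.03 − 5.18) = 63.71/2.850 = 22.4 mM.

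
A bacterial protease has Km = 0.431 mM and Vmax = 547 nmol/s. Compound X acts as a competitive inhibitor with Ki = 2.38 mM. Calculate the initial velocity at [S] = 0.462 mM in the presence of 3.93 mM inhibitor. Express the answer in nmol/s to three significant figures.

157 nmol/s

α = 1 + [I]/Ki = 1 + 3.93/2.38 = 2.651.
For a competitive inhibitor, Vmax is unchanged and the apparent Km becomes α·Km: Km,app = 1.14 mM, Vmax,app = 547 nmol/s.
v = Vmax,app·[S]/(Km,app + [S]) = 547 × 0.462/(1.14 + 0.462) = 157 nmol/s.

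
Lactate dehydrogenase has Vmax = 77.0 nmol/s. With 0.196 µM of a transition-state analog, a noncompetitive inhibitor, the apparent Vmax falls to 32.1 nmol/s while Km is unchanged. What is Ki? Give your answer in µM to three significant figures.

0.140 µM

Noncompetitive: Vmax,app = Vmax/α with α = 1 + [I]/Ki.
α = Vmax/Vmax,app = 77.0/32.1 = 2.399.
Since α = 1 + [I]/Ki, [I]/Ki = 2.399 − 1 = 1.399 and Ki = 0.196/1.399 = 0.140 µM.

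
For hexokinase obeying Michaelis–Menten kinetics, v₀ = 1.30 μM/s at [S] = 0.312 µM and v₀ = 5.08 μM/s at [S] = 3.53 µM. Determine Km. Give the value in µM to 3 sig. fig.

In reciprocal form, 1/v = (Km/Vmax)·(1/[S]) + 1/Vmax. The two points give (1/[S], 1/v) = (3.205, 0.7692) and (0.2833, 0.1969).
Slope = (0.7692 − 0.1969)/(3.205 − 0.2833) = 0.1959; intercept = 0.7692 − 0.1959×3.205 = 0.1414.
Vmax = 1/intercept = 7.07 μM/s; Km = slope × Vmax = 0.1959 × 7.07 = 1.39 µM.

1.39 µM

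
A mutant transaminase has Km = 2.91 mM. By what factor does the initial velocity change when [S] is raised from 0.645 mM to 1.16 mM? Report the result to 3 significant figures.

1.57

The fractional saturations are [S]/(Km+[S]) = 0.645/3.555 = 0.1814 and 1.16/4.070 = 0.2850.
v₂/v₁ is just their ratio: 0.2850/0.1814 = 1.57.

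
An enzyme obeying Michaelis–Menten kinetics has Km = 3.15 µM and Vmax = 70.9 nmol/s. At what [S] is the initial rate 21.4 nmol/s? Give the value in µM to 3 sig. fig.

1.36 µM

Rearranging v = Vmax[S]/(Km+[S]) gives [S] = Km·v/(Vmax − v).
[S] = 3.15 × 21.4 / (70.9 − 21.4) = 67.41/49.50 = 1.36 µM.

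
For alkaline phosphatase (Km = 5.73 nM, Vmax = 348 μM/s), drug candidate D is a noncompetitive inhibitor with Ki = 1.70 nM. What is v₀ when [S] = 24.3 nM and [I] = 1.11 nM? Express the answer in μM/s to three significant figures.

170 μM/s

With α = 1 + [I]/Ki = 1 + 1.11/1.70 = 1.653, the noncompetitive rate law is v = (Vmax/α)·[S] / (Km + [S]).
v = (348/1.653)×24.3 / (5.73 + 24.3) = 5116/30.03 = 170 μM/s.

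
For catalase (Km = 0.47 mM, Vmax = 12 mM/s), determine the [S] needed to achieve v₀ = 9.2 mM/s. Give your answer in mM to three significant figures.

1.54 mM

Rearranging v = Vmax[S]/(Km+[S]) gives [S] = Km·v/(Vmax − v).
[S] = 0.47 × 9.2 / (12 − 9.2) = 4.324/2.800 = 1.54 mM.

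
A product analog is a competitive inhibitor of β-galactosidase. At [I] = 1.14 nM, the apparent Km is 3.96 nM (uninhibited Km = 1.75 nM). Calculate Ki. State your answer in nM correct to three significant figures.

Competitive: Km,app = α·Km with α = 1 + [I]/Ki.
α = Km,app/Km = 3.96/1.75 = 2.263.
Ki = [I]/(α − 1) = 1.14/1.263 = 0.903 nM.

0.903 nM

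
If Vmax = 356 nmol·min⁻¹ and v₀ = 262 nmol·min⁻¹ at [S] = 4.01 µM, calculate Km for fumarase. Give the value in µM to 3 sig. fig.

v/Vmax = 262/356 = 0.7360 = [S]/(Km+[S]).
So Km + [S] = [S]/0.7360 = 5.449 µM, giving Km = 5.449 − 4.01 = 1.44 µM.

1.44 µM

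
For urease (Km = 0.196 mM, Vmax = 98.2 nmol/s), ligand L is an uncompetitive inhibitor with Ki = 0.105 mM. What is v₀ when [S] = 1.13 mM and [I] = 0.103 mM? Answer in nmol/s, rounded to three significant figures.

45.6 nmol/s

With α = 1 + [I]/Ki = 1 + 0.103/0.105 = 1.981, the uncompetitive rate law is v = (Vmax/α)·[S] / (Km/α + [S]).
v = (98.2/1.981)×1.13 / (0.196/1.981 + 1.13) = 56.02/1.229 = 45.6 nmol/s.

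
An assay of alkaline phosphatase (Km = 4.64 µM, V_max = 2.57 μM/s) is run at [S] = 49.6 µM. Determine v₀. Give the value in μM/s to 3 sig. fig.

2.35 μM/s

v = Vmax·[S]/(Km + [S]) = 2.57 × 49.6 / (4.64 + 49.6)
  = 127.5 / 54.24 = 2.35 μM/s.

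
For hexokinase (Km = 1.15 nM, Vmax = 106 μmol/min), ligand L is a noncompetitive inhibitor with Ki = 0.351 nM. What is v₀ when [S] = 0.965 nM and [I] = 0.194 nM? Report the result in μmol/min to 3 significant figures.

31.1 μmol/min

With α = 1 + [I]/Ki = 1 + 0.194/0.351 = 1.553, the noncompetitive rate law is v = (Vmax/α)·[S] / (Km + [S]).
v = (106/1.553)×0.965 / (1.15 + 0.965) = 65.88/2.115 = 31.1 μmol/min.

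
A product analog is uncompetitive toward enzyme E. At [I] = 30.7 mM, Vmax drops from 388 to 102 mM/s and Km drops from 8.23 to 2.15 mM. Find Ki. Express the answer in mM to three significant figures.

10.9 mM

Uncompetitive: Vmax,app = Vmax/α (and Km,app = Km/α) with α = 1 + [I]/Ki.
α = Vmax/Vmax,app = 388/102 = 3.804.
Since α = 1 + [I]/Ki, [I]/Ki = 3.804 − 1 = 2.804 and Ki = 30.7/2.804 = 10.9 mM.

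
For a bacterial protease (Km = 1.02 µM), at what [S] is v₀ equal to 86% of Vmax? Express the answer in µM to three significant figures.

v/Vmax = [S]/(Km+[S]) = 0.86, so [S] = Km·0.86/(1 − 0.86) = 1.02 × 6.143.
[S] = 6.27 µM.

6.27 µM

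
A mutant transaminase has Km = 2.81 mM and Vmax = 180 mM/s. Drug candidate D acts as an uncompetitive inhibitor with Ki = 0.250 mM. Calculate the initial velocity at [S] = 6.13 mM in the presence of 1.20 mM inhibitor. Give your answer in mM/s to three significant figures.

28.8 mM/s

α = 1 + [I]/Ki = 1 + 1.20/0.250 = 5.800.
For an uncompetitive inhibitor, both parameters are divided by α, giving Vmax/α and Km/α: Km,app = 0.484 mM, Vmax,app = 31.0 mM/s.
v = Vmax,app·[S]/(Km,app + [S]) = 31.0 × 6.13/(0.484 + 6.13) = 28.8 mM/s.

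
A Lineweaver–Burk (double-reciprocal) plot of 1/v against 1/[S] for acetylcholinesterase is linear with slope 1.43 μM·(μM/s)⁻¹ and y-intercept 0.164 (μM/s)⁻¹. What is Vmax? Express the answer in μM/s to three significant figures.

The y-intercept of a Lineweaver–Burk plot equals 1/Vmax, so Vmax = 1/0.164 = 6.10 μM/s.

6.10 μM/s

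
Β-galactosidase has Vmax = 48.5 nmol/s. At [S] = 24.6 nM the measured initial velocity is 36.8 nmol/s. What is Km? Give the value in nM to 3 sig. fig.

v/Vmax = 36.8/48.5 = 0.7588 = [S]/(Km+[S]).
So Km + [S] = [S]/0.7588 = 32.42 nM, giving Km = 32.42 − 24.6 = 7.82 nM.

7.82 nM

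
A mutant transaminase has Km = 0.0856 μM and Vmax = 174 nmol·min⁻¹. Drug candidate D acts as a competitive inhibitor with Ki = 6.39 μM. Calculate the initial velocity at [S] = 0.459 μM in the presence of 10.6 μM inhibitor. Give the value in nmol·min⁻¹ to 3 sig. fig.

116 nmol·min⁻¹

With α = 1 + [I]/Ki = 1 + 10.6/6.39 = 2.659, the competitive rate law is v = Vmax[S] / (αKm + [S]).
v = 174×0.459 / (2.659×0.0856 + 0.459) = 79.87/0.6866 = 116 nmol·min⁻¹.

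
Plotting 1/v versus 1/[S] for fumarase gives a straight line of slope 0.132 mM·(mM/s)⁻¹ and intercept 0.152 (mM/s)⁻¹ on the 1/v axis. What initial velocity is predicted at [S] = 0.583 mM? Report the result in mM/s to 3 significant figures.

2.64 mM/s

The y-intercept is 1/Vmax, so Vmax = 1/0.152 = 6.58 mM/s.
The slope is Km/Vmax, so Km = 0.132 × 6.58 = 0.868 mM.
Then v = 6.58 × 0.583/(0.868 + 0.583) = 2.64 mM/s.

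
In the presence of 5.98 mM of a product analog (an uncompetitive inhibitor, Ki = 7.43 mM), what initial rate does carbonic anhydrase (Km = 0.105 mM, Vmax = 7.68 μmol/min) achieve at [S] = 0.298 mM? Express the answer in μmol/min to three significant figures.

3.56 μmol/min

α = 1 + [I]/Ki = 1 + 5.98/7.43 = 1.805.
For an uncompetitive inhibitor, both parameters are divided by α, giving Vmax/α and Km/α: Km,app = 0.0582 mM, Vmax,app = 4.26 μmol/min.
v = Vmax,app·[S]/(Km,app + [S]) = 4.26 × 0.298/(0.0582 + 0.298) = 3.56 μmol/min.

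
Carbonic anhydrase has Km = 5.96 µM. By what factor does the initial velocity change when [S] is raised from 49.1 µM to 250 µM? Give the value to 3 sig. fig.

Since Vmax cancels, v₂/v₁ = [S]₂(Km+[S]₁) / [S]₁(Km+[S]₂).
= 250×(5.96+49.1) / (49.1×(5.96+250)) = 13760/12570 = 1.10.

1.10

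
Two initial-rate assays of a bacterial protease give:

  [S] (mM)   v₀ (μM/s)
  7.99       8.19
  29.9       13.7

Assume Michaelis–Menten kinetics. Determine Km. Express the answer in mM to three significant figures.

From v = Vmax[S]/(Km+[S]), each point gives Vmax = v(Km+[S])/[S].
Equating: 8.19(Km+7.99)/7.99 = 13.7(Km+29.9)/29.9.
1.025·Km + 8.19 = 0.4582·Km + 13.7, so (1.025 − 0.4582)·Km = 13.7 − 8.19.
Km = 5.510/0.5668 = 9.72 mM; then Vmax = 8.19(9.72+7.99)/7.99 = 18.2 μM/s.

9.72 mM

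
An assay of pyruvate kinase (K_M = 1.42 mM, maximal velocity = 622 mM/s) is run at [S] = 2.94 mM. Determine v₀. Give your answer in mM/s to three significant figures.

419 mM/s

[S]/(Km+[S]) = 2.94/4.360 = 0.6743, the fractional saturation.
v = 0.6743 × Vmax = 0.6743 × 622 = 419 mM/s.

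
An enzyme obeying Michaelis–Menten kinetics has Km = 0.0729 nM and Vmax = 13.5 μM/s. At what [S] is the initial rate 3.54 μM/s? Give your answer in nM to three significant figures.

0.0259 nM

Rearranging v = Vmax[S]/(Km+[S]) gives [S] = Km·v/(Vmax − v).
[S] = 0.0729 × 3.54 / (13.5 − 3.54) = 0.2581/9.960 = 0.0259 nM.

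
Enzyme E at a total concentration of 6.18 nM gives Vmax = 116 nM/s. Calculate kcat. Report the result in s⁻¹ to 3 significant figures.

18.8 s⁻¹

kcat = Vmax/[E]total = 116 nM/s / 6.18 nM = 18.8 s⁻¹.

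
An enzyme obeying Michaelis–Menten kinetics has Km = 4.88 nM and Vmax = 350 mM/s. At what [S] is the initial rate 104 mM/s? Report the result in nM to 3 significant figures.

2.06 nM

The required fractional saturation is v/Vmax = 104/350 = 0.2971.
Then [S]/(Km+[S]) = 0.2971 ⇒ [S] = 4.88 × 0.2971/(1 − 0.2971) = 2.06 nM.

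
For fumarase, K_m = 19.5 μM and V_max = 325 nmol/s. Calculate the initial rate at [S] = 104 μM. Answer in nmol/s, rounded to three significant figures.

274 nmol/s

[S]/(Km+[S]) = 104/123.5 = 0.8421, the fractional saturation.
v = 0.8421 × Vmax = 0.8421 × 325 = 274 nmol/s.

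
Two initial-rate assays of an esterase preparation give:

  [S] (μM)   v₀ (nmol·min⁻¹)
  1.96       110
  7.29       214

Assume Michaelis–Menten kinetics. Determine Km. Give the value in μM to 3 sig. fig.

3.89 μM

From v = Vmax[S]/(Km+[S]), each point gives Vmax = v(Km+[S])/[S].
Equating: 110(Km+1.96)/1.96 = 214(Km+7.29)/7.29.
56.12·Km + 110 = 29.36·Km + 214, so (56.12 − 29.36)·Km = 214 − 110.
Km = 104.0/26.77 = 3.89 μM; then Vmax = 110(3.89+1.96)/1.96 = 328 nmol·min⁻¹.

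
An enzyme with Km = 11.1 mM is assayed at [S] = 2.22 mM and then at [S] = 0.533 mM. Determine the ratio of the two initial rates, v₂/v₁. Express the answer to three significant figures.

Since Vmax cancels, v₂/v₁ = [S]₂(Km+[S]₁) / [S]₁(Km+[S]₂).
= 0.533×(11.1+2.22) / (2.22×(11.1+0.533)) = 7.100/25.83 = 0.275.

0.275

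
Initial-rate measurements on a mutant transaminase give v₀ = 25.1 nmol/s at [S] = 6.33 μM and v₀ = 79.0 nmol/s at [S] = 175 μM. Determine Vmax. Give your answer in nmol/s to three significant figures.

In reciprocal form, 1/v = (Km/Vmax)·(1/[S]) + 1/Vmax. The two points give (1/[S], 1/v) = (0.1580, 0.03984) and (0.005714, 0.01266).
Slope = (0.03984 − 0.01266)/(0.1580 − 0.005714) = 0.1785; intercept = 0.03984 − 0.1785×0.1580 = 0.01164.
Vmax = 1/intercept = 85.9 nmol/s; Km = slope × Vmax = 0.1785 × 85.9 = 15.3 μM.

85.9 nmol/s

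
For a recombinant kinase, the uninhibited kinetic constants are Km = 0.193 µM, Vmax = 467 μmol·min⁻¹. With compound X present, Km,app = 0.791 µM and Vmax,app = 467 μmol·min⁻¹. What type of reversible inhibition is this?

Km increases (0.193 → 0.791 µM) while Vmax is unchanged — the hallmark of competitive inhibition.

competitive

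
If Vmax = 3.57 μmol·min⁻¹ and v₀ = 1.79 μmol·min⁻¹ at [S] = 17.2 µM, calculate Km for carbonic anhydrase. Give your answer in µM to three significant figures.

17.1 µM

v/Vmax = 1.79/3.57 = 0.5014 = [S]/(Km+[S]).
So Km + [S] = [S]/0.5014 = 34.30 µM, giving Km = 34.30 − 17.2 = 17.1 µM.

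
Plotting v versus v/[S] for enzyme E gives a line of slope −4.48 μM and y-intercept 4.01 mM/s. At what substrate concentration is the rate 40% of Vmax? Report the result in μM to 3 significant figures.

2.99 μM

The Eadie–Hofstee slope gives Km = 4.48 μM (slope = −Km).
v/Vmax = [S]/(Km+[S]) = 0.4 ⇒ [S] = Km·0.4/(1−0.4) = 4.48 × 0.6667 = 2.99 μM.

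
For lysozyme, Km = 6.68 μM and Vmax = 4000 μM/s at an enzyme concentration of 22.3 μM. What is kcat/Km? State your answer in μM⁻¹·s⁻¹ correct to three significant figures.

kcat = Vmax/[E]total = 4000/22.3 = 179 s⁻¹.
kcat/Km = 179/6.68 = 26.9 μM⁻¹·s⁻¹.

26.9 μM⁻¹·s⁻¹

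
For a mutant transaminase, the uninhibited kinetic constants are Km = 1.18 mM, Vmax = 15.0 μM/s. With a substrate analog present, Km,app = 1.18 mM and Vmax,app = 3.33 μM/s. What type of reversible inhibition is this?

noncompetitive

Vmax decreases (15.0 → 3.33 μM/s) while Km is unchanged — pure noncompetitive inhibition.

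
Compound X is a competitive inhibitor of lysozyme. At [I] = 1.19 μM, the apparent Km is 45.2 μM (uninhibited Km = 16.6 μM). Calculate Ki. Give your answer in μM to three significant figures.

0.691 μM

Competitive: Km,app = α·Km with α = 1 + [I]/Ki.
α = Km,app/Km = 45.2/16.6 = 2.723.
Since α = 1 + [I]/Ki, [I]/Ki = 2.723 − 1 = 1.723 and Ki = 1.19/1.723 = 0.691 μM.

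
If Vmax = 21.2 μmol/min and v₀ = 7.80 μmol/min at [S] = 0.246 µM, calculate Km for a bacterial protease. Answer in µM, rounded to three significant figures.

From v = Vmax[S]/(Km+[S]), Km = [S](Vmax − v)/v.
Km = 0.246 × (21.2 − 7.80) / 7.80 = 3.296/7.80 = 0.423 µM.

0.423 µM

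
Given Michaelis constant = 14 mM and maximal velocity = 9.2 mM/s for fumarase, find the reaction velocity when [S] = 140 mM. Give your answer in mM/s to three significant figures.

[S]/(Km+[S]) = 140/154.0 = 0.9091, the fractional saturation.
v = 0.9091 × Vmax = 0.9091 × 9.2 = 8.36 mM/s.

8.36 mM/s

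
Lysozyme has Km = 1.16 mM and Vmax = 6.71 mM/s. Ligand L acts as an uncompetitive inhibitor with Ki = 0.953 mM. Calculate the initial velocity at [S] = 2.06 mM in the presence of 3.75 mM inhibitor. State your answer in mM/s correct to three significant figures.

1.22 mM/s

α = 1 + [I]/Ki = 1 + 3.75/0.953 = 4.935.
For an uncompetitive inhibitor, both parameters are divided by α, giving Vmax/α and Km/α: Km,app = 0.235 mM, Vmax,app = 1.36 mM/s.
v = Vmax,app·[S]/(Km,app + [S]) = 1.36 × 2.06/(0.235 + 2.06) = 1.22 mM/s.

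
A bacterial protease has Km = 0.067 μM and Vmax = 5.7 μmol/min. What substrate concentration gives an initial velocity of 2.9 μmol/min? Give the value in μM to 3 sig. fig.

0.0694 μM

The required fractional saturation is v/Vmax = 2.9/5.7 = 0.5088.
Then [S]/(Km+[S]) = 0.5088 ⇒ [S] = 0.067 × 0.5088/(1 − 0.5088) = 0.0694 μM.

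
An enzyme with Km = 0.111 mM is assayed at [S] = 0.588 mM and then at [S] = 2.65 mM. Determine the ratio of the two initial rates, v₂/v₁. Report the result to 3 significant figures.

The fractional saturations are [S]/(Km+[S]) = 0.588/0.6990 = 0.8412 and 2.65/2.761 = 0.9598.
v₂/v₁ is just their ratio: 0.9598/0.8412 = 1.14.

1.14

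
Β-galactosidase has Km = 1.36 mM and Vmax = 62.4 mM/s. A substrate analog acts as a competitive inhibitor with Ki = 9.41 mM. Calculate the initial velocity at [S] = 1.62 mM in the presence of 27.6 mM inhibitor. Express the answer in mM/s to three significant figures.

14.5 mM/s

With α = 1 + [I]/Ki = 1 + 27.6/9.41 = 3.933, the competitive rate law is v = Vmax[S] / (αKm + [S]).
v = 62.4×1.62 / (3.933×1.36 + 1.62) = 101.1/6.969 = 14.5 mM/s.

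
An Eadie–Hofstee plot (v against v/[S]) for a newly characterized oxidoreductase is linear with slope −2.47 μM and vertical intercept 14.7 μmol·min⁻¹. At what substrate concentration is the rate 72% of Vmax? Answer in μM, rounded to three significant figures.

6.35 μM

The Eadie–Hofstee slope gives Km = 2.47 μM (slope = −Km).
v/Vmax = [S]/(Km+[S]) = 0.72 ⇒ [S] = Km·0.72/(1−0.72) = 2.47 × 2.571 = 6.35 μM.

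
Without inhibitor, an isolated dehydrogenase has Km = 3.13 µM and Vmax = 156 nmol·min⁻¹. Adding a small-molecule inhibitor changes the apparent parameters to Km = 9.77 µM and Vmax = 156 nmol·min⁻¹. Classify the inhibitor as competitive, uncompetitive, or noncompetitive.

Km increases (3.13 → 9.77 µM) while Vmax is unchanged — the hallmark of competitive inhibition.

competitive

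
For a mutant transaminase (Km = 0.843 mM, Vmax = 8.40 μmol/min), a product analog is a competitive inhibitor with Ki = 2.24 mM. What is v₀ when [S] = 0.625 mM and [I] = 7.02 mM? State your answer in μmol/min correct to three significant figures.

1.28 μmol/min

With α = 1 + [I]/Ki = 1 + 7.02/2.24 = 4.134, the competitive rate law is v = Vmax[S] / (αKm + [S]).
v = 8.40×0.625 / (4.134×0.843 + 0.625) = 5.250/4.110 = 1.28 μmol/min.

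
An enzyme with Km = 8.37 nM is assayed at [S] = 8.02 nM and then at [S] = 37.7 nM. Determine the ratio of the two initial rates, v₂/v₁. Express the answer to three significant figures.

The fractional saturations are [S]/(Km+[S]) = 8.02/16.39 = 0.4893 and 37.7/46.07 = 0.8183.
v₂/v₁ is just their ratio: 0.8183/0.4893 = 1.67.

1.67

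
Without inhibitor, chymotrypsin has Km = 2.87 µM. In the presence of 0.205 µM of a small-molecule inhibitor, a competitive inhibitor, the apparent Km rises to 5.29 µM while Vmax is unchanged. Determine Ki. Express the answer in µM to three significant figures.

Competitive: Km,app = α·Km with α = 1 + [I]/Ki.
α = Km,app/Km = 5.29/2.87 = 1.843.
Since α = 1 + [I]/Ki, [I]/Ki = 1.843 − 1 = 0.8432 and Ki = 0.205/0.8432 = 0.243 µM.

0.243 µM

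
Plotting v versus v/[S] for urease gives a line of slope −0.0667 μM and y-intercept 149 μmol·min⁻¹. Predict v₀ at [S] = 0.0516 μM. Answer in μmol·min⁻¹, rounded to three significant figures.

In the Eadie–Hofstee form v = Vmax − Km·(v/[S]), the slope is −Km and the intercept is Vmax, so Km = 0.0667 μM and Vmax = 149 μmol·min⁻¹.
v = 149 × 0.0516/(0.0667 + 0.0516) = 65.0 μmol·min⁻¹.

65.0 μmol·min⁻¹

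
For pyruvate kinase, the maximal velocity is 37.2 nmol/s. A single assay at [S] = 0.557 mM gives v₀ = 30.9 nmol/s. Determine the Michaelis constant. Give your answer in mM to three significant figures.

0.114 mM

v/Vmax = 30.9/37.2 = 0.8306 = [S]/(Km+[S]).
So Km + [S] = [S]/0.8306 = 0.6706 mM, giving Km = 0.6706 − 0.557 = 0.114 mM.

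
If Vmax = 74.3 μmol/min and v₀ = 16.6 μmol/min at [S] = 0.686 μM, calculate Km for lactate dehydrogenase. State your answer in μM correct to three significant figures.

2.38 μM

From v = Vmax[S]/(Km+[S]), Km = [S](Vmax − v)/v.
Km = 0.686 × (74.3 − 16.6) / 16.6 = 39.58/16.6 = 2.38 μM.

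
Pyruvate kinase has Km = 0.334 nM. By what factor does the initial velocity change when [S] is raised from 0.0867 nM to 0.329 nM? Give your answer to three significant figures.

The fractional saturations are [S]/(Km+[S]) = 0.0867/0.4207 = 0.2061 and 0.329/0.6630 = 0.4962.
v₂/v₁ is just their ratio: 0.4962/0.2061 = 2.41.

2.41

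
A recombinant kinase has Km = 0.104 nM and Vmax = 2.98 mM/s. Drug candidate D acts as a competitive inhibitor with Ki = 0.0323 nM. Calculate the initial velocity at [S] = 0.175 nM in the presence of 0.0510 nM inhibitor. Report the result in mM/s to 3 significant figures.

1.18 mM/s

α = 1 + [I]/Ki = 1 + 0.0510/0.0323 = 2.579.
For a competitive inhibitor, Vmax is unchanged and the apparent Km becomes α·Km: Km,app = 0.268 nM, Vmax,app = 2.98 mM/s.
v = Vmax,app·[S]/(Km,app + [S]) = 2.98 × 0.175/(0.268 + 0.175) = 1.18 mM/s.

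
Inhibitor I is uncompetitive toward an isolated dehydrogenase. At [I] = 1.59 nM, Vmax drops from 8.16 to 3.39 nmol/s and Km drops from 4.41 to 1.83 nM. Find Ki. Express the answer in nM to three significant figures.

Uncompetitive: Vmax,app = Vmax/α (and Km,app = Km/α) with α = 1 + [I]/Ki.
α = Vmax/Vmax,app = 8.16/3.39 = 2.407.
Ki = [I]/(α − 1) = 1.59/1.407 = 1.13 nM.

1.13 nM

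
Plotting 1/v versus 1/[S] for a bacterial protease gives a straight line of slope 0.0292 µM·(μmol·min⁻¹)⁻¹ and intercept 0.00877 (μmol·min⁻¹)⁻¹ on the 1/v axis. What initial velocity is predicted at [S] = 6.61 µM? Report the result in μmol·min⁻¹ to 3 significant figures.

The y-intercept is 1/Vmax, so Vmax = 1/0.00877 = 114 μmol·min⁻¹.
The slope is Km/Vmax, so Km = 0.0292 × 114 = 3.33 µM.
Then v = 114 × 6.61/(3.33 + 6.61) = 75.8 μmol·min⁻¹.

75.8 μmol·min⁻¹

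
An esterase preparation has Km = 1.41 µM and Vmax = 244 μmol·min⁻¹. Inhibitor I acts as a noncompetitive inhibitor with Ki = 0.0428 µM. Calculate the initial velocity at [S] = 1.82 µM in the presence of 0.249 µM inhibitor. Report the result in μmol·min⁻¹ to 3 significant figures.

With α = 1 + [I]/Ki = 1 + 0.249/0.0428 = 6.818, the noncompetitive rate law is v = (Vmax/α)·[S] / (Km + [S]).
v = (244/6.818)×1.82 / (1.41 + 1.82) = 65.14/3.230 = 20.2 μmol·min⁻¹.

20.2 μmol·min⁻¹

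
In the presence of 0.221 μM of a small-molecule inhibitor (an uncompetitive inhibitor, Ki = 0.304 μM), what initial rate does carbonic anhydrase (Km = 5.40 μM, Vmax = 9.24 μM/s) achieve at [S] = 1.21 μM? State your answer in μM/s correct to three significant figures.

α = 1 + [I]/Ki = 1 + 0.221/0.304 = 1.727.
For an uncompetitive inhibitor, both parameters are divided by α, giving Vmax/α and Km/α: Km,app = 3.13 μM, Vmax,app = 5.35 μM/s.
v = Vmax,app·[S]/(Km,app + [S]) = 5.35 × 1.21/(3.13 + 1.21) = 1.49 μM/s.

1.49 μM/s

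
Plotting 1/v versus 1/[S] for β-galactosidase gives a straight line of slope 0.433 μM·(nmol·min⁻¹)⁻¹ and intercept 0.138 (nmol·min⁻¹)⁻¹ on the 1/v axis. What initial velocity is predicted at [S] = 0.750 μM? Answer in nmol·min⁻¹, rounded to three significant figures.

1.40 nmol·min⁻¹

The y-intercept is 1/Vmax, so Vmax = 1/0.138 = 7.25 nmol·min⁻¹.
The slope is Km/Vmax, so Km = 0.433 × 7.25 = 3.14 μM.
Then v = 7.25 × 0.750/(3.14 + 0.750) = 1.40 nmol·min⁻¹.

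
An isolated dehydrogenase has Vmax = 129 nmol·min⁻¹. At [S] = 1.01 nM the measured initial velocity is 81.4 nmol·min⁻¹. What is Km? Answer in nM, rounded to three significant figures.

0.591 nM

From v = Vmax[S]/(Km+[S]), Km = [S](Vmax − v)/v.
Km = 1.01 × (129 − 81.4) / 81.4 = 48.08/81.4 = 0.591 nM.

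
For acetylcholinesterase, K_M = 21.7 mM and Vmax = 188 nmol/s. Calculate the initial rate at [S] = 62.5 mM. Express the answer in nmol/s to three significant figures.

140 nmol/s

v = Vmax·[S]/(Km + [S]) = 188 × 62.5 / (21.7 + 62.5)
  = 11750 / 84.20 = 140 nmol/s.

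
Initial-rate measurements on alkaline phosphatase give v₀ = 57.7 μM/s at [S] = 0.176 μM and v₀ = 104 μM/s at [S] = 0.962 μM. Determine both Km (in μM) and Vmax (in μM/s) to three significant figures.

Km = 0.211 μM; Vmax = 127 μM/s

From v = Vmax[S]/(Km+[S]), each point gives Vmax = v(Km+[S])/[S].
Equating: 57.7(Km+0.176)/0.176 = 104(Km+0.962)/0.962.
327.8·Km + 57.7 = 108.1·Km + 104, so (327.8 − 108.1)·Km = 104 − 57.7.
Km = 46.30/219.7 = 0.211 μM; then Vmax = 57.7(0.211+0.176)/0.176 = 127 μM/s.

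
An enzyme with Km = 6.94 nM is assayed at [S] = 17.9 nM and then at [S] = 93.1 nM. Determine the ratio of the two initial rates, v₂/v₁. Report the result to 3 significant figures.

Since Vmax cancels, v₂/v₁ = [S]₂(Km+[S]₁) / [S]₁(Km+[S]₂).
= 93.1×(6.94+17.9) / (17.9×(6.94+93.1)) = 2313/1791 = 1.29.

1.29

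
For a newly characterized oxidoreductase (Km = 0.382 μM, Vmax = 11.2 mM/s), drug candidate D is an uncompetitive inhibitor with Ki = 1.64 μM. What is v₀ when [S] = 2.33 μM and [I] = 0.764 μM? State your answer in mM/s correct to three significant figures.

With α = 1 + [I]/Ki = 1 + 0.764/1.64 = 1.466, the uncompetitive rate law is v = (Vmax/α)·[S] / (Km/α + [S]).
v = (11.2/1.466)×2.33 / (0.382/1.466 + 2.33) = 17.80/2.591 = 6.87 mM/s.

6.87 mM/s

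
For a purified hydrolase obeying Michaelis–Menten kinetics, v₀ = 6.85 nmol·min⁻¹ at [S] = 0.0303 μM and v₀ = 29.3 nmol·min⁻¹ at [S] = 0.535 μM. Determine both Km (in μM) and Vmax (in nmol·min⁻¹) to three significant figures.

From v = Vmax[S]/(Km+[S]), each point gives Vmax = v(Km+[S])/[S].
Equating: 6.85(Km+0.0303)/0.0303 = 29.3(Km+0.535)/0.535.
226.1·Km + 6.85 = 54.77·Km + 29.3, so (226.1 − 54.77)·Km = 29.3 − 6.85.
Km = 22.45/171.3 = 0.131 μM; then Vmax = 6.85(0.131+0.0303)/0.0303 = 36.5 nmol·min⁻¹.

Km = 0.131 μM; Vmax = 36.5 nmol·min⁻¹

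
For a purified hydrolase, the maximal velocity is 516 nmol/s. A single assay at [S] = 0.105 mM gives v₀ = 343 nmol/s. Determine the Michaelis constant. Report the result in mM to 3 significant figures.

0.0530 mM

v/Vmax = 343/516 = 0.6647 = [S]/(Km+[S]).
So Km + [S] = [S]/0.6647 = 0.1580 mM, giving Km = 0.1580 − 0.105 = 0.0530 mM.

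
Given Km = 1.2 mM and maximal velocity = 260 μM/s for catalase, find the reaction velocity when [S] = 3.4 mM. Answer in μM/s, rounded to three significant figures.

192 μM/s

v = Vmax·[S]/(Km + [S]) = 260 × 3.4 / (1.2 + 3.4)
  = 884.0 / 4.600 = 192 μM/s.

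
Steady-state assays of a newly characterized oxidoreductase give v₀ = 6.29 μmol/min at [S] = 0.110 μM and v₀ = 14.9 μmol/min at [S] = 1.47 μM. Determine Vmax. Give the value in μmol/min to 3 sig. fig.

From v = Vmax[S]/(Km+[S]), each point gives Vmax = v(Km+[S])/[S].
Equating: 6.29(Km+0.110)/0.110 = 14.9(Km+1.47)/1.47.
57.18·Km + 6.29 = 10.14·Km + 14.9, so (57.18 − 10.14)·Km = 14.9 − 6.29.
Km = 8.610/47.05 = 0.183 μM; then Vmax = 6.29(0.183+0.110)/0.110 = 16.8 μmol/min.

16.8 μmol/min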